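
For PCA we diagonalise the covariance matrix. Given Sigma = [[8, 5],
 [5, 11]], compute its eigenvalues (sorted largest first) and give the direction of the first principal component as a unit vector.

Step 1 — characteristic polynomial of 2×2 Sigma:
  det(Sigma - λI) = λ² - trace · λ + det = 0.
  trace = 8 + 11 = 19, det = 8·11 - (5)² = 63.
Step 2 — discriminant:
  Δ = trace² - 4·det = 361 - 252 = 109.
Step 3 — eigenvalues:
  λ = (trace ± √Δ)/2 = (19 ± 10.4403)/2,
  λ_1 = 14.7202,  λ_2 = 4.2798.

Step 4 — unit eigenvector for λ_1: solve (Sigma - λ_1 I)v = 0. First row:
  (8 - 14.7202)·v_x + (5)·v_y = 0, i.e. (-6.7202)·v_x + (5)·v_y = 0,
  so v ∝ (b, λ_1 - a) = (5, 6.7202) = u.
  ||u|| = √((5)² + (6.7202)²) = √(70.1605) ≈ 8.3762,
  v_1 = u/||u|| ≈ (0.5969, 0.8023) (||v_1|| = 1).

λ_1 = 14.7202,  λ_2 = 4.2798;  v_1 ≈ (0.5969, 0.8023)


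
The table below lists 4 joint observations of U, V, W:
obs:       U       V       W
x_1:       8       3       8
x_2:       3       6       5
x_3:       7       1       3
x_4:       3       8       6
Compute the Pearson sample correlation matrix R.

Step 1 — column means:
  mean(U) = (8 + 3 + 7 + 3) / 4 = 21/4 = 5.25
  mean(V) = (3 + 6 + 1 + 8) / 4 = 18/4 = 4.5
  mean(W) = (8 + 5 + 3 + 6) / 4 = 22/4 = 5.5

Step 2 — sample variances and covariances s[i,j] = (1/(n-1)) · Σ_k (x_{k,i} - mean_i) · (x_{k,j} - mean_j), with n-1 = 3:
  s[U,U] = ((2.75)·(2.75) + (-2.25)·(-2.25) + (1.75)·(1.75) + (-2.25)·(-2.25)) / 3 = 20.75/3 = 6.9167
  s[U,V] = ((2.75)·(-1.5) + (-2.25)·(1.5) + (1.75)·(-3.5) + (-2.25)·(3.5)) / 3 = -21.5/3 = -7.1667
  s[U,W] = ((2.75)·(2.5) + (-2.25)·(-0.5) + (1.75)·(-2.5) + (-2.25)·(0.5)) / 3 = 2.5/3 = 0.8333
  s[V,V] = ((-1.5)·(-1.5) + (1.5)·(1.5) + (-3.5)·(-3.5) + (3.5)·(3.5)) / 3 = 29/3 = 9.6667
  s[V,W] = ((-1.5)·(2.5) + (1.5)·(-0.5) + (-3.5)·(-2.5) + (3.5)·(0.5)) / 3 = 6/3 = 2
  s[W,W] = ((2.5)·(2.5) + (-0.5)·(-0.5) + (-2.5)·(-2.5) + (0.5)·(0.5)) / 3 = 13/3 = 4.3333
  Sample standard deviations s_i = √(s[i,i]):
  s(U) = √(6.9167) = 2.63
  s(V) = √(9.6667) = 3.1091
  s(W) = √(4.3333) = 2.0817

Step 3 — r_{ij} = s_{ij} / (s_i · s_j):
  r[U,U] = 1 (diagonal).
  r[U,V] = -7.1667 / (2.63 · 3.1091) = -7.1667 / 8.1769 = -0.8765
  r[U,W] = 0.8333 / (2.63 · 2.0817) = 0.8333 / 5.4747 = 0.1522
  r[V,V] = 1 (diagonal).
  r[V,W] = 2 / (3.1091 · 2.0817) = 2 / 6.4722 = 0.309
  r[W,W] = 1 (diagonal).

R is symmetric with unit diagonal. Assembling:

R = [[1, -0.8765, 0.1522],
 [-0.8765, 1, 0.309],
 [0.1522, 0.309, 1]]


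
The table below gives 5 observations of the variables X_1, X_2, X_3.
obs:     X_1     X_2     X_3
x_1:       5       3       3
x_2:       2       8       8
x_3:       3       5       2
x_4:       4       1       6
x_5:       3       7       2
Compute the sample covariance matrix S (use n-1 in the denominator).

Step 1 — column means:
  mean(X_1) = (5 + 2 + 3 + 4 + 3) / 5 = 17/5 = 3.4
  mean(X_2) = (3 + 8 + 5 + 1 + 7) / 5 = 24/5 = 4.8
  mean(X_3) = (3 + 8 + 2 + 6 + 2) / 5 = 21/5 = 4.2

Step 2 — sample covariance S[i,j] = (1/(n-1)) · Σ_k (x_{k,i} - mean_i) · (x_{k,j} - mean_j), with n-1 = 4.
  S[X_1,X_1] = ((1.6)·(1.6) + (-1.4)·(-1.4) + (-0.4)·(-0.4) + (0.6)·(0.6) + (-0.4)·(-0.4)) / 4 = 5.2/4 = 1.3
  S[X_1,X_2] = ((1.6)·(-1.8) + (-1.4)·(3.2) + (-0.4)·(0.2) + (0.6)·(-3.8) + (-0.4)·(2.2)) / 4 = -10.6/4 = -2.65
  S[X_1,X_3] = ((1.6)·(-1.2) + (-1.4)·(3.8) + (-0.4)·(-2.2) + (0.6)·(1.8) + (-0.4)·(-2.2)) / 4 = -4.4/4 = -1.1
  S[X_2,X_2] = ((-1.8)·(-1.8) + (3.2)·(3.2) + (0.2)·(0.2) + (-3.8)·(-3.8) + (2.2)·(2.2)) / 4 = 32.8/4 = 8.2
  S[X_2,X_3] = ((-1.8)·(-1.2) + (3.2)·(3.8) + (0.2)·(-2.2) + (-3.8)·(1.8) + (2.2)·(-2.2)) / 4 = 2.2/4 = 0.55
  S[X_3,X_3] = ((-1.2)·(-1.2) + (3.8)·(3.8) + (-2.2)·(-2.2) + (1.8)·(1.8) + (-2.2)·(-2.2)) / 4 = 28.8/4 = 7.2

S is symmetric (S[j,i] = S[i,j]). Assembling:

S = [[1.3, -2.65, -1.1],
 [-2.65, 8.2, 0.55],
 [-1.1, 0.55, 7.2]]


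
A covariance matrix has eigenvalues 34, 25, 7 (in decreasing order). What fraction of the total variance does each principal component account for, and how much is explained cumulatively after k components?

Step 1 — total variance = trace(Sigma) = Σ λ_i = 34 + 25 + 7 = 66.

Step 2 — fraction explained by component i = λ_i / Σ λ:
  PC1: 34/66 = 0.5152
  PC2: 25/66 = 0.3788
  PC3: 7/66 = 0.1061

Step 3 — cumulative fraction after k components = (λ_1 + ... + λ_k) / Σ λ:
  k = 1: 34/66 = 0.5152
  k = 2: (34 + 25)/66 = 59/66 = 0.8939
  k = 3: (34 + 25 + 7)/66 = 66/66 = 1

Summary (fraction, with percent):

explained: PC1 0.5152 (51.52%), PC2 0.3788 (37.88%), PC3 0.1061 (10.61%);  cumulative: 0.5152, 0.8939, 1


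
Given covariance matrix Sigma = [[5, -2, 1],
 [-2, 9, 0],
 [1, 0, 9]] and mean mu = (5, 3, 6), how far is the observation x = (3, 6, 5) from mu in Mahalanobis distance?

Step 1 — centre the observation: (x - mu) = (-2, 3, -1).

Step 2 — invert Sigma (cofactor / det for 3×3, or solve directly):
  Sigma^{-1} = [[0.225, 0.05, -0.025],
 [0.05, 0.1222, -0.0056],
 [-0.025, -0.0056, 0.1139]].

Step 3 — form the quadratic (x - mu)^T · Sigma^{-1} · (x - mu):
  Sigma^{-1} · (x - mu) = (-0.275, 0.2722, -0.0806).
  (x - mu)^T · [Sigma^{-1} · (x - mu)] = (-2)·(-0.275) + (3)·(0.2722) + (-1)·(-0.0806) = 1.4472.

Step 4 — take square root: d = √(1.4472) ≈ 1.203.

d(x, mu) = √(1.4472) ≈ 1.203


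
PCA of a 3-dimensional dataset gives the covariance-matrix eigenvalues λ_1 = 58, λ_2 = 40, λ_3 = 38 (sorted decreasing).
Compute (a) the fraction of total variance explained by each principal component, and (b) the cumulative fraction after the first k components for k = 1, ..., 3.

Step 1 — total variance = trace(Sigma) = Σ λ_i = 58 + 40 + 38 = 136.

Step 2 — fraction explained by component i = λ_i / Σ λ:
  PC1: 58/136 = 0.4265
  PC2: 40/136 = 0.2941
  PC3: 38/136 = 0.2794

Step 3 — cumulative fraction after k components = (λ_1 + ... + λ_k) / Σ λ:
  k = 1: 58/136 = 0.4265
  k = 2: (58 + 40)/136 = 98/136 = 0.7206
  k = 3: (58 + 40 + 38)/136 = 136/136 = 1

Summary (fraction, with percent):

explained: PC1 0.4265 (42.65%), PC2 0.2941 (29.41%), PC3 0.2794 (27.94%);  cumulative: 0.4265, 0.7206, 1


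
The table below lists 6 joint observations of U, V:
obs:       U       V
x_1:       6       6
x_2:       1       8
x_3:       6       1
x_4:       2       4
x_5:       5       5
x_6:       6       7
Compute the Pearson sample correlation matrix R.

Step 1 — column means:
  mean(U) = (6 + 1 + 6 + 2 + 5 + 6) / 6 = 26/6 = 4.3333
  mean(V) = (6 + 8 + 1 + 4 + 5 + 7) / 6 = 31/6 = 5.1667

Step 2 — sample variances and covariances s[i,j] = (1/(n-1)) · Σ_k (x_{k,i} - mean_i) · (x_{k,j} - mean_j), with n-1 = 5:
  s[U,U] = ((1.6667)·(1.6667) + (-3.3333)·(-3.3333) + (1.6667)·(1.6667) + (-2.3333)·(-2.3333) + (0.6667)·(0.6667) + (1.6667)·(1.6667)) / 5 = 25.3333/5 = 5.0667
  s[U,V] = ((1.6667)·(0.8333) + (-3.3333)·(2.8333) + (1.6667)·(-4.1667) + (-2.3333)·(-1.1667) + (0.6667)·(-0.1667) + (1.6667)·(1.8333)) / 5 = -9.3333/5 = -1.8667
  s[V,V] = ((0.8333)·(0.8333) + (2.8333)·(2.8333) + (-4.1667)·(-4.1667) + (-1.1667)·(-1.1667) + (-0.1667)·(-0.1667) + (1.8333)·(1.8333)) / 5 = 30.8333/5 = 6.1667
  Sample standard deviations s_i = √(s[i,i]):
  s(U) = √(5.0667) = 2.2509
  s(V) = √(6.1667) = 2.4833

Step 3 — r_{ij} = s_{ij} / (s_i · s_j):
  r[U,U] = 1 (diagonal).
  r[U,V] = -1.8667 / (2.2509 · 2.4833) = -1.8667 / 5.5897 = -0.3339
  r[V,V] = 1 (diagonal).

R is symmetric with unit diagonal. Assembling:

R = [[1, -0.3339],
 [-0.3339, 1]]


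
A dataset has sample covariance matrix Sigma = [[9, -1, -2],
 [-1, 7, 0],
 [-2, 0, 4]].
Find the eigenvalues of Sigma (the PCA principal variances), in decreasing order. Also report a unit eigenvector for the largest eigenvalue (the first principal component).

Step 1 — characteristic polynomial p(λ) = det(λI - Sigma) = λ³ - tr·λ² + c_1·λ - det, where tr = trace, c_1 = sum of the principal 2×2 minors, det = det(Sigma):
  tr = 9 + 7 + 4 = 20,
  c_1 = (9·7 - (-1)²) + (9·4 - (-2)²) + (7·4 - (0)²) = 62 + 32 + 28 = 122,
  det = 9·(7·4 - (0)²) - (-1)·((-1)·4 - (0)·(-2)) + (-2)·((-1)·(0) - 7·(-2)) = 9·(28) - (-1)·(-4) + (-2)·(14) = 220.
  So p(λ) = λ³ - 20λ² + 122λ - 220.
Step 2 — look for an integer root (rational root theorem: any rational root is an integer divisor of 220). Testing λ = 10:
  p(10) = 1000 - 2000 + 1220 - 220 = 0  ✓
  Dividing out (λ - 10): p(λ) = (λ - 10)(λ² - 10λ + 22).
Step 3 — remaining eigenvalues from the quadratic λ² - 10λ + 22 = 0:
  Δ = 10² - 4·22 = 100 - 88 = 12,  λ = (10 ± √12)/2 = (10 ± 3.4641)/2 ≈ 6.7321 or 3.2679.
  Sorted: λ_1 = 10,  λ_2 = 6.7321,  λ_3 = 3.2679  (check: sum = 20 = tr ✓).

Step 4 — unit eigenvector for λ_1 = 10: v spans the null space of (Sigma - λ_1 I), whose rows are
  r_1 = (-1, -1, -2),  r_2 = (-1, -3, 0),  r_3 = (-2, 0, -6).
  v is orthogonal to every row, so take v ∝ r_1 × r_2 = ((-1)·(0) - (-2)·(-3), (-2)·(-1) - (-1)·(0), (-1)·(-3) - (-1)·(-1)) = (-6, 2, 2).
  Rescale (divide by 2; multiply by -1 so the first nonzero entry is positive): u = (3, -1, -1).
  ||u|| = √((3)² + (-1)² + (-1)²) = √(11) ≈ 3.3166,  v_1 = u/||u|| ≈ (0.9045, -0.3015, -0.3015) (||v_1|| = 1).

λ_1 = 10,  λ_2 = 6.7321,  λ_3 = 3.2679;  v_1 ≈ (0.9045, -0.3015, -0.3015)


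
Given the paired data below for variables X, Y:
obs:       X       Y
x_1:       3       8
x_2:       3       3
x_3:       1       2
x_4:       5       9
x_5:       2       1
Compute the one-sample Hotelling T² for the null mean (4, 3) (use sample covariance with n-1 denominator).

Step 1 — sample mean vector:
  mean(X) = (3 + 3 + 1 + 5 + 2) / 5 = 14/5 = 2.8
  mean(Y) = (8 + 3 + 2 + 9 + 1) / 5 = 23/5 = 4.6
  x̄ = (2.8, 4.6),  deviation x̄ - mu_0 = (2.8, 4.6) - (4, 3) = (-1.2, 1.6).

Step 2 — sample covariance matrix, S[i,j] = (1/(n-1)) · Σ_k (x_{k,i} - mean_i) · (x_{k,j} - mean_j), divisor n-1 = 4:
  S[X,X] = ((0.2)·(0.2) + (0.2)·(0.2) + (-1.8)·(-1.8) + (2.2)·(2.2) + (-0.8)·(-0.8)) / 4 = 8.8/4 = 2.2
  S[X,Y] = ((0.2)·(3.4) + (0.2)·(-1.6) + (-1.8)·(-2.6) + (2.2)·(4.4) + (-0.8)·(-3.6)) / 4 = 17.6/4 = 4.4
  S[Y,Y] = ((3.4)·(3.4) + (-1.6)·(-1.6) + (-2.6)·(-2.6) + (4.4)·(4.4) + (-3.6)·(-3.6)) / 4 = 53.2/4 = 13.3
  S = [[2.2, 4.4],
 [4.4, 13.3]].

Step 3 — invert S. det(S) = 2.2·13.3 - (4.4)² = 9.9.
  S^{-1} = (1/det) · [[d, -b], [-b, a]] = [[1.3434, -0.4444],
 [-0.4444, 0.2222]].

Step 4 — quadratic form (x̄ - mu_0)^T · S^{-1} · (x̄ - mu_0):
  S^{-1} · (x̄ - mu_0) = (-2.3232, 0.8889),
  (x̄ - mu_0)^T · [...] = (-1.2)·(-2.3232) + (1.6)·(0.8889) = 4.2101.

Step 5 — scale by n: T² = 5 · 4.2101 = 21.0505.

T² ≈ 21.0505


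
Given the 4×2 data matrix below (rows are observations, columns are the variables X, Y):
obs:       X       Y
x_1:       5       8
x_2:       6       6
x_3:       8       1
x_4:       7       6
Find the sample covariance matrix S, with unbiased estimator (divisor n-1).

Step 1 — column means:
  mean(X) = (5 + 6 + 8 + 7) / 4 = 26/4 = 6.5
  mean(Y) = (8 + 6 + 1 + 6) / 4 = 21/4 = 5.25

Step 2 — sample covariance S[i,j] = (1/(n-1)) · Σ_k (x_{k,i} - mean_i) · (x_{k,j} - mean_j), with n-1 = 3.
  S[X,X] = ((-1.5)·(-1.5) + (-0.5)·(-0.5) + (1.5)·(1.5) + (0.5)·(0.5)) / 3 = 5/3 = 1.6667
  S[X,Y] = ((-1.5)·(2.75) + (-0.5)·(0.75) + (1.5)·(-4.25) + (0.5)·(0.75)) / 3 = -10.5/3 = -3.5
  S[Y,Y] = ((2.75)·(2.75) + (0.75)·(0.75) + (-4.25)·(-4.25) + (0.75)·(0.75)) / 3 = 26.75/3 = 8.9167

S is symmetric (S[j,i] = S[i,j]). Assembling:

S = [[1.6667, -3.5],
 [-3.5, 8.9167]]


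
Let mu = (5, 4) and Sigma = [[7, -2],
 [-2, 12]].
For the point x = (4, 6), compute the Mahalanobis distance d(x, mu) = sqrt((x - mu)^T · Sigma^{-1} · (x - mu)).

Step 1 — centre the observation: (x - mu) = (-1, 2).

Step 2 — invert Sigma. det(Sigma) = 7·12 - (-2)² = 80.
  Sigma^{-1} = (1/det) · [[d, -b], [-b, a]] = [[0.15, 0.025],
 [0.025, 0.0875]].

Step 3 — form the quadratic (x - mu)^T · Sigma^{-1} · (x - mu):
  Sigma^{-1} · (x - mu) = (-0.1, 0.15).
  (x - mu)^T · [Sigma^{-1} · (x - mu)] = (-1)·(-0.1) + (2)·(0.15) = 0.4.

Step 4 — take square root: d = √(0.4) ≈ 0.6325.

d(x, mu) = √(0.4) ≈ 0.6325


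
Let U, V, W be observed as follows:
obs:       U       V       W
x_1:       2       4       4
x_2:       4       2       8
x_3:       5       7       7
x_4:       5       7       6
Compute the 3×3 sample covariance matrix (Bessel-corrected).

Step 1 — column means:
  mean(U) = (2 + 4 + 5 + 5) / 4 = 16/4 = 4
  mean(V) = (4 + 2 + 7 + 7) / 4 = 20/4 = 5
  mean(W) = (4 + 8 + 7 + 6) / 4 = 25/4 = 6.25

Step 2 — sample covariance S[i,j] = (1/(n-1)) · Σ_k (x_{k,i} - mean_i) · (x_{k,j} - mean_j), with n-1 = 3.
  S[U,U] = ((-2)·(-2) + (0)·(0) + (1)·(1) + (1)·(1)) / 3 = 6/3 = 2
  S[U,V] = ((-2)·(-1) + (0)·(-3) + (1)·(2) + (1)·(2)) / 3 = 6/3 = 2
  S[U,W] = ((-2)·(-2.25) + (0)·(1.75) + (1)·(0.75) + (1)·(-0.25)) / 3 = 5/3 = 1.6667
  S[V,V] = ((-1)·(-1) + (-3)·(-3) + (2)·(2) + (2)·(2)) / 3 = 18/3 = 6
  S[V,W] = ((-1)·(-2.25) + (-3)·(1.75) + (2)·(0.75) + (2)·(-0.25)) / 3 = -2/3 = -0.6667
  S[W,W] = ((-2.25)·(-2.25) + (1.75)·(1.75) + (0.75)·(0.75) + (-0.25)·(-0.25)) / 3 = 8.75/3 = 2.9167

S is symmetric (S[j,i] = S[i,j]). Assembling:

S = [[2, 2, 1.6667],
 [2, 6, -0.6667],
 [1.6667, -0.6667, 2.9167]]


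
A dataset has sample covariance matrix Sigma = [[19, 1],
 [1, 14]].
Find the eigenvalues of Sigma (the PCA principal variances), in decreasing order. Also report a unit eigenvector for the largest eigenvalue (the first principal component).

Step 1 — characteristic polynomial of 2×2 Sigma:
  det(Sigma - λI) = λ² - trace · λ + det = 0.
  trace = 19 + 14 = 33, det = 19·14 - (1)² = 265.
Step 2 — discriminant:
  Δ = trace² - 4·det = 1089 - 1060 = 29.
Step 3 — eigenvalues:
  λ = (trace ± √Δ)/2 = (33 ± 5.3852)/2,
  λ_1 = 19.1926,  λ_2 = 13.8074.

Step 4 — unit eigenvector for λ_1: solve (Sigma - λ_1 I)v = 0. First row:
  (19 - 19.1926)·v_x + (1)·v_y = 0, i.e. (-0.1926)·v_x + (1)·v_y = 0,
  so v ∝ (b, λ_1 - a) = (1, 0.1926) = u.
  ||u|| = √((1)² + (0.1926)²) = √(1.0371) ≈ 1.0184,
  v_1 = u/||u|| ≈ (0.982, 0.1891) (||v_1|| = 1).

λ_1 = 19.1926,  λ_2 = 13.8074;  v_1 ≈ (0.982, 0.1891)


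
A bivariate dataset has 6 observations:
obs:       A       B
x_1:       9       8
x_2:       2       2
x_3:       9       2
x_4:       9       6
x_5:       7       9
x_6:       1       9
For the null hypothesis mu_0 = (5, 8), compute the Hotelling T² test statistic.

Step 1 — sample mean vector:
  mean(A) = (9 + 2 + 9 + 9 + 7 + 1) / 6 = 37/6 = 6.1667
  mean(B) = (8 + 2 + 2 + 6 + 9 + 9) / 6 = 36/6 = 6
  x̄ = (6.1667, 6),  deviation x̄ - mu_0 = (6.1667, 6) - (5, 8) = (1.1667, -2).

Step 2 — sample covariance matrix, S[i,j] = (1/(n-1)) · Σ_k (x_{k,i} - mean_i) · (x_{k,j} - mean_j), divisor n-1 = 5:
  S[A,A] = ((2.8333)·(2.8333) + (-4.1667)·(-4.1667) + (2.8333)·(2.8333) + (2.8333)·(2.8333) + (0.8333)·(0.8333) + (-5.1667)·(-5.1667)) / 5 = 68.8333/5 = 13.7667
  S[A,B] = ((2.8333)·(2) + (-4.1667)·(-4) + (2.8333)·(-4) + (2.8333)·(0) + (0.8333)·(3) + (-5.1667)·(3)) / 5 = -2/5 = -0.4
  S[B,B] = ((2)·(2) + (-4)·(-4) + (-4)·(-4) + (0)·(0) + (3)·(3) + (3)·(3)) / 5 = 54/5 = 10.8
  S = [[13.7667, -0.4],
 [-0.4, 10.8]].

Step 3 — invert S. det(S) = 13.7667·10.8 - (-0.4)² = 148.52.
  S^{-1} = (1/det) · [[d, -b], [-b, a]] = [[0.0727, 0.0027],
 [0.0027, 0.0927]].

Step 4 — quadratic form (x̄ - mu_0)^T · S^{-1} · (x̄ - mu_0):
  S^{-1} · (x̄ - mu_0) = (0.0795, -0.1822),
  (x̄ - mu_0)^T · [...] = (1.1667)·(0.0795) + (-2)·(-0.1822) = 0.4572.

Step 5 — scale by n: T² = 6 · 0.4572 = 2.7431.

T² ≈ 2.7431


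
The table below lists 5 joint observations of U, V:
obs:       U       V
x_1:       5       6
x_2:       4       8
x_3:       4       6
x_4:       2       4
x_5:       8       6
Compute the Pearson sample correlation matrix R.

Step 1 — column means:
  mean(U) = (5 + 4 + 4 + 2 + 8) / 5 = 23/5 = 4.6
  mean(V) = (6 + 8 + 6 + 4 + 6) / 5 = 30/5 = 6

Step 2 — sample variances and covariances s[i,j] = (1/(n-1)) · Σ_k (x_{k,i} - mean_i) · (x_{k,j} - mean_j), with n-1 = 4:
  s[U,U] = ((0.4)·(0.4) + (-0.6)·(-0.6) + (-0.6)·(-0.6) + (-2.6)·(-2.6) + (3.4)·(3.4)) / 4 = 19.2/4 = 4.8
  s[U,V] = ((0.4)·(0) + (-0.6)·(2) + (-0.6)·(0) + (-2.6)·(-2) + (3.4)·(0)) / 4 = 4/4 = 1
  s[V,V] = ((0)·(0) + (2)·(2) + (0)·(0) + (-2)·(-2) + (0)·(0)) / 4 = 8/4 = 2
  Sample standard deviations s_i = √(s[i,i]):
  s(U) = √(4.8) = 2.1909
  s(V) = √(2) = 1.4142

Step 3 — r_{ij} = s_{ij} / (s_i · s_j):
  r[U,U] = 1 (diagonal).
  r[U,V] = 1 / (2.1909 · 1.4142) = 1 / 3.0984 = 0.3227
  r[V,V] = 1 (diagonal).

R is symmetric with unit diagonal. Assembling:

R = [[1, 0.3227],
 [0.3227, 1]]


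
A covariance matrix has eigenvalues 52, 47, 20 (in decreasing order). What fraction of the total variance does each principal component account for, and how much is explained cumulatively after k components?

Step 1 — total variance = trace(Sigma) = Σ λ_i = 52 + 47 + 20 = 119.

Step 2 — fraction explained by component i = λ_i / Σ λ:
  PC1: 52/119 = 0.437
  PC2: 47/119 = 0.395
  PC3: 20/119 = 0.1681

Step 3 — cumulative fraction after k components = (λ_1 + ... + λ_k) / Σ λ:
  k = 1: 52/119 = 0.437
  k = 2: (52 + 47)/119 = 99/119 = 0.8319
  k = 3: (52 + 47 + 20)/119 = 119/119 = 1

Summary (fraction, with percent):

explained: PC1 0.437 (43.7%), PC2 0.395 (39.5%), PC3 0.1681 (16.81%);  cumulative: 0.437, 0.8319, 1


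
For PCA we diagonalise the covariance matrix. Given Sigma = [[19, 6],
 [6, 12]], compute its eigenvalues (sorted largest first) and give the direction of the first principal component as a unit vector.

Step 1 — characteristic polynomial of 2×2 Sigma:
  det(Sigma - λI) = λ² - trace · λ + det = 0.
  trace = 19 + 12 = 31, det = 19·12 - (6)² = 192.
Step 2 — discriminant:
  Δ = trace² - 4·det = 961 - 768 = 193.
Step 3 — eigenvalues:
  λ = (trace ± √Δ)/2 = (31 ± 13.8924)/2,
  λ_1 = 22.4462,  λ_2 = 8.5538.

Step 4 — unit eigenvector for λ_1: solve (Sigma - λ_1 I)v = 0. First row:
  (19 - 22.4462)·v_x + (6)·v_y = 0, i.e. (-3.4462)·v_x + (6)·v_y = 0,
  so v ∝ (b, λ_1 - a) = (6, 3.4462) = u.
  ||u|| = √((6)² + (3.4462)²) = √(47.8764) ≈ 6.9193,
  v_1 = u/||u|| ≈ (0.8671, 0.4981) (||v_1|| = 1).

λ_1 = 22.4462,  λ_2 = 8.5538;  v_1 ≈ (0.8671, 0.4981)


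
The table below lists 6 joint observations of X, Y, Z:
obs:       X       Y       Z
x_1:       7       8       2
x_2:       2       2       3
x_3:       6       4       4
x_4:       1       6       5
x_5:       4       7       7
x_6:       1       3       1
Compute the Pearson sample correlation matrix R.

Step 1 — column means:
  mean(X) = (7 + 2 + 6 + 1 + 4 + 1) / 6 = 21/6 = 3.5
  mean(Y) = (8 + 2 + 4 + 6 + 7 + 3) / 6 = 30/6 = 5
  mean(Z) = (2 + 3 + 4 + 5 + 7 + 1) / 6 = 22/6 = 3.6667

Step 2 — sample variances and covariances s[i,j] = (1/(n-1)) · Σ_k (x_{k,i} - mean_i) · (x_{k,j} - mean_j), with n-1 = 5:
  s[X,X] = ((3.5)·(3.5) + (-1.5)·(-1.5) + (2.5)·(2.5) + (-2.5)·(-2.5) + (0.5)·(0.5) + (-2.5)·(-2.5)) / 5 = 33.5/5 = 6.7
  s[X,Y] = ((3.5)·(3) + (-1.5)·(-3) + (2.5)·(-1) + (-2.5)·(1) + (0.5)·(2) + (-2.5)·(-2)) / 5 = 16/5 = 3.2
  s[X,Z] = ((3.5)·(-1.6667) + (-1.5)·(-0.6667) + (2.5)·(0.3333) + (-2.5)·(1.3333) + (0.5)·(3.3333) + (-2.5)·(-2.6667)) / 5 = 1/5 = 0.2
  s[Y,Y] = ((3)·(3) + (-3)·(-3) + (-1)·(-1) + (1)·(1) + (2)·(2) + (-2)·(-2)) / 5 = 28/5 = 5.6
  s[Y,Z] = ((3)·(-1.6667) + (-3)·(-0.6667) + (-1)·(0.3333) + (1)·(1.3333) + (2)·(3.3333) + (-2)·(-2.6667)) / 5 = 10/5 = 2
  s[Z,Z] = ((-1.6667)·(-1.6667) + (-0.6667)·(-0.6667) + (0.3333)·(0.3333) + (1.3333)·(1.3333) + (3.3333)·(3.3333) + (-2.6667)·(-2.6667)) / 5 = 23.3333/5 = 4.6667
  Sample standard deviations s_i = √(s[i,i]):
  s(X) = √(6.7) = 2.5884
  s(Y) = √(5.6) = 2.3664
  s(Z) = √(4.6667) = 2.1602

Step 3 — r_{ij} = s_{ij} / (s_i · s_j):
  r[X,X] = 1 (diagonal).
  r[X,Y] = 3.2 / (2.5884 · 2.3664) = 3.2 / 6.1254 = 0.5224
  r[X,Z] = 0.2 / (2.5884 · 2.1602) = 0.2 / 5.5917 = 0.0358
  r[Y,Y] = 1 (diagonal).
  r[Y,Z] = 2 / (2.3664 · 2.1602) = 2 / 5.1121 = 0.3912
  r[Z,Z] = 1 (diagonal).

R is symmetric with unit diagonal. Assembling:

R = [[1, 0.5224, 0.0358],
 [0.5224, 1, 0.3912],
 [0.0358, 0.3912, 1]]


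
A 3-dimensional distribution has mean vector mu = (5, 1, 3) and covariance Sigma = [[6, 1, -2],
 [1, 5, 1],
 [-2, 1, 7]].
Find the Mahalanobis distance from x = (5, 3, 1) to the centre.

Step 1 — centre the observation: (x - mu) = (0, 2, -2).

Step 2 — invert Sigma (cofactor / det for 3×3, or solve directly):
  Sigma^{-1} = [[0.1965, -0.052, 0.0636],
 [-0.052, 0.2197, -0.0462],
 [0.0636, -0.0462, 0.1676]].

Step 3 — form the quadratic (x - mu)^T · Sigma^{-1} · (x - mu):
  Sigma^{-1} · (x - mu) = (-0.2312, 0.5318, -0.4277).
  (x - mu)^T · [Sigma^{-1} · (x - mu)] = (0)·(-0.2312) + (2)·(0.5318) + (-2)·(-0.4277) = 1.9191.

Step 4 — take square root: d = √(1.9191) ≈ 1.3853.

d(x, mu) = √(1.9191) ≈ 1.3853


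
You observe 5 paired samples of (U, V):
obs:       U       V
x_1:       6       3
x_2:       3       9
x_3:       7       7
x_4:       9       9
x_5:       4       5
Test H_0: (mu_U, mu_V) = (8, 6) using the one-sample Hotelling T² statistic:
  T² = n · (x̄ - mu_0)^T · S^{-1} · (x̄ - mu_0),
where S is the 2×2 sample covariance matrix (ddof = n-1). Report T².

Step 1 — sample mean vector:
  mean(U) = (6 + 3 + 7 + 9 + 4) / 5 = 29/5 = 5.8
  mean(V) = (3 + 9 + 7 + 9 + 5) / 5 = 33/5 = 6.6
  x̄ = (5.8, 6.6),  deviation x̄ - mu_0 = (5.8, 6.6) - (8, 6) = (-2.2, 0.6).

Step 2 — sample covariance matrix, S[i,j] = (1/(n-1)) · Σ_k (x_{k,i} - mean_i) · (x_{k,j} - mean_j), divisor n-1 = 4:
  S[U,U] = ((0.2)·(0.2) + (-2.8)·(-2.8) + (1.2)·(1.2) + (3.2)·(3.2) + (-1.8)·(-1.8)) / 4 = 22.8/4 = 5.7
  S[U,V] = ((0.2)·(-3.6) + (-2.8)·(2.4) + (1.2)·(0.4) + (3.2)·(2.4) + (-1.8)·(-1.6)) / 4 = 3.6/4 = 0.9
  S[V,V] = ((-3.6)·(-3.6) + (2.4)·(2.4) + (0.4)·(0.4) + (2.4)·(2.4) + (-1.6)·(-1.6)) / 4 = 27.2/4 = 6.8
  S = [[5.7, 0.9],
 [0.9, 6.8]].

Step 3 — invert S. det(S) = 5.7·6.8 - (0.9)² = 37.95.
  S^{-1} = (1/det) · [[d, -b], [-b, a]] = [[0.1792, -0.0237],
 [-0.0237, 0.1502]].

Step 4 — quadratic form (x̄ - mu_0)^T · S^{-1} · (x̄ - mu_0):
  S^{-1} · (x̄ - mu_0) = (-0.4084, 0.1423),
  (x̄ - mu_0)^T · [...] = (-2.2)·(-0.4084) + (0.6)·(0.1423) = 0.9839.

Step 5 — scale by n: T² = 5 · 0.9839 = 4.9196.

T² ≈ 4.9196


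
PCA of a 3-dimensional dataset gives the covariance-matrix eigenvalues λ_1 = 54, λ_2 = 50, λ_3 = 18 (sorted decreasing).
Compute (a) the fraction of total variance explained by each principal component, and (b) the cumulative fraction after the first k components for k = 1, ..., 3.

Step 1 — total variance = trace(Sigma) = Σ λ_i = 54 + 50 + 18 = 122.

Step 2 — fraction explained by component i = λ_i / Σ λ:
  PC1: 54/122 = 0.4426
  PC2: 50/122 = 0.4098
  PC3: 18/122 = 0.1475

Step 3 — cumulative fraction after k components = (λ_1 + ... + λ_k) / Σ λ:
  k = 1: 54/122 = 0.4426
  k = 2: (54 + 50)/122 = 104/122 = 0.8525
  k = 3: (54 + 50 + 18)/122 = 122/122 = 1

Summary (fraction, with percent):

explained: PC1 0.4426 (44.26%), PC2 0.4098 (40.98%), PC3 0.1475 (14.75%);  cumulative: 0.4426, 0.8525, 1


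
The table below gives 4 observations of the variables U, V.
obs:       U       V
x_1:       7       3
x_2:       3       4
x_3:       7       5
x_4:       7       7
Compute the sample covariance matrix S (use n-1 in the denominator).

Step 1 — column means:
  mean(U) = (7 + 3 + 7 + 7) / 4 = 24/4 = 6
  mean(V) = (3 + 4 + 5 + 7) / 4 = 19/4 = 4.75

Step 2 — sample covariance S[i,j] = (1/(n-1)) · Σ_k (x_{k,i} - mean_i) · (x_{k,j} - mean_j), with n-1 = 3.
  S[U,U] = ((1)·(1) + (-3)·(-3) + (1)·(1) + (1)·(1)) / 3 = 12/3 = 4
  S[U,V] = ((1)·(-1.75) + (-3)·(-0.75) + (1)·(0.25) + (1)·(2.25)) / 3 = 3/3 = 1
  S[V,V] = ((-1.75)·(-1.75) + (-0.75)·(-0.75) + (0.25)·(0.25) + (2.25)·(2.25)) / 3 = 8.75/3 = 2.9167

S is symmetric (S[j,i] = S[i,j]). Assembling:

S = [[4, 1],
 [1, 2.9167]]


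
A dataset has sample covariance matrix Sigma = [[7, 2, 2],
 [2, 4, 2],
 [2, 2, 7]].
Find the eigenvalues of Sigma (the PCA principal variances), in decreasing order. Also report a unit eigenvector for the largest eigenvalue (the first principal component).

Step 1 — characteristic polynomial p(λ) = det(λI - Sigma) = λ³ - tr·λ² + c_1·λ - det, where tr = trace, c_1 = sum of the principal 2×2 minors, det = det(Sigma):
  tr = 7 + 4 + 7 = 18,
  c_1 = (7·4 - (2)²) + (7·7 - (2)²) + (4·7 - (2)²) = 24 + 45 + 24 = 93,
  det = 7·(4·7 - (2)²) - (2)·((2)·7 - (2)·(2)) + (2)·((2)·(2) - 4·(2)) = 7·(24) - (2)·(10) + (2)·(-4) = 140.
  So p(λ) = λ³ - 18λ² + 93λ - 140.
Step 2 — look for an integer root (rational root theorem: any rational root is an integer divisor of 140). Testing λ = 5:
  p(5) = 125 - 450 + 465 - 140 = 0  ✓
  Dividing out (λ - 5): p(λ) = (λ - 5)(λ² - 13λ + 28).
Step 3 — remaining eigenvalues from the quadratic λ² - 13λ + 28 = 0:
  Δ = 13² - 4·28 = 169 - 112 = 57,  λ = (13 ± √57)/2 = (13 ± 7.5498)/2 ≈ 10.2749 or 2.7251.
  Sorted: λ_1 = 10.2749,  λ_2 = 5,  λ_3 = 2.7251  (check: sum = 18 = tr ✓).

Step 4 — unit eigenvector for λ_1 ≈ 10.2749: v spans the null space of (Sigma - λ_1 I), whose rows are
  r_1 = (-3.2749, 2, 2),  r_2 = (2, -6.2749, 2),  r_3 = (2, 2, -3.2749).
  v is orthogonal to every row, so take v ∝ r_1 × r_2 = ((2)·(2) - (2)·(-6.2749), (2)·(2) - (-3.2749)·(2), (-3.2749)·(-6.2749) - (2)·(2)) ≈ (16.5498, 10.5498, 16.5498).
  Let u = (16.5498, 10.5498, 16.5498).
  ||u|| = √((16.5498)² + (10.5498)² + (16.5498)²) = √(659.093) ≈ 25.6728,  v_1 = u/||u|| ≈ (0.6446, 0.4109, 0.6446) (||v_1|| = 1).

λ_1 = 10.2749,  λ_2 = 5,  λ_3 = 2.7251;  v_1 ≈ (0.6446, 0.4109, 0.6446)


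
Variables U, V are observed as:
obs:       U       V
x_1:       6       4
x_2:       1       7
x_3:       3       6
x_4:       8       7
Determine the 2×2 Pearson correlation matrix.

Step 1 — column means:
  mean(U) = (6 + 1 + 3 + 8) / 4 = 18/4 = 4.5
  mean(V) = (4 + 7 + 6 + 7) / 4 = 24/4 = 6

Step 2 — sample variances and covariances s[i,j] = (1/(n-1)) · Σ_k (x_{k,i} - mean_i) · (x_{k,j} - mean_j), with n-1 = 3:
  s[U,U] = ((1.5)·(1.5) + (-3.5)·(-3.5) + (-1.5)·(-1.5) + (3.5)·(3.5)) / 3 = 29/3 = 9.6667
  s[U,V] = ((1.5)·(-2) + (-3.5)·(1) + (-1.5)·(0) + (3.5)·(1)) / 3 = -3/3 = -1
  s[V,V] = ((-2)·(-2) + (1)·(1) + (0)·(0) + (1)·(1)) / 3 = 6/3 = 2
  Sample standard deviations s_i = √(s[i,i]):
  s(U) = √(9.6667) = 3.1091
  s(V) = √(2) = 1.4142

Step 3 — r_{ij} = s_{ij} / (s_i · s_j):
  r[U,U] = 1 (diagonal).
  r[U,V] = -1 / (3.1091 · 1.4142) = -1 / 4.397 = -0.2274
  r[V,V] = 1 (diagonal).

R is symmetric with unit diagonal. Assembling:

R = [[1, -0.2274],
 [-0.2274, 1]]


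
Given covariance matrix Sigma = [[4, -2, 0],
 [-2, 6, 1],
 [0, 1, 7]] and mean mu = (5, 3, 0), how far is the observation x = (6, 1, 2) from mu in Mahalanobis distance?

Step 1 — centre the observation: (x - mu) = (1, -2, 2).

Step 2 — invert Sigma (cofactor / det for 3×3, or solve directly):
  Sigma^{-1} = [[0.3015, 0.1029, -0.0147],
 [0.1029, 0.2059, -0.0294],
 [-0.0147, -0.0294, 0.1471]].

Step 3 — form the quadratic (x - mu)^T · Sigma^{-1} · (x - mu):
  Sigma^{-1} · (x - mu) = (0.0662, -0.3676, 0.3382).
  (x - mu)^T · [Sigma^{-1} · (x - mu)] = (1)·(0.0662) + (-2)·(-0.3676) + (2)·(0.3382) = 1.4779.

Step 4 — take square root: d = √(1.4779) ≈ 1.2157.

d(x, mu) = √(1.4779) ≈ 1.2157


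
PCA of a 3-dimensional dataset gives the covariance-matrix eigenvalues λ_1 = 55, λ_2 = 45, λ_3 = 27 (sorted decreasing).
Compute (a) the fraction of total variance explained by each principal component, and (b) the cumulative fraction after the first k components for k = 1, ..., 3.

Step 1 — total variance = trace(Sigma) = Σ λ_i = 55 + 45 + 27 = 127.

Step 2 — fraction explained by component i = λ_i / Σ λ:
  PC1: 55/127 = 0.4331
  PC2: 45/127 = 0.3543
  PC3: 27/127 = 0.2126

Step 3 — cumulative fraction after k components = (λ_1 + ... + λ_k) / Σ λ:
  k = 1: 55/127 = 0.4331
  k = 2: (55 + 45)/127 = 100/127 = 0.7874
  k = 3: (55 + 45 + 27)/127 = 127/127 = 1

Summary (fraction, with percent):

explained: PC1 0.4331 (43.31%), PC2 0.3543 (35.43%), PC3 0.2126 (21.26%);  cumulative: 0.4331, 0.7874, 1


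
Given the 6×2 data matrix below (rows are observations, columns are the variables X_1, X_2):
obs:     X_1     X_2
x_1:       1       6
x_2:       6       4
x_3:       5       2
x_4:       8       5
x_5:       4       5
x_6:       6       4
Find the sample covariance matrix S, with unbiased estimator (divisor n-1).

Step 1 — column means:
  mean(X_1) = (1 + 6 + 5 + 8 + 4 + 6) / 6 = 30/6 = 5
  mean(X_2) = (6 + 4 + 2 + 5 + 5 + 4) / 6 = 26/6 = 4.3333

Step 2 — sample covariance S[i,j] = (1/(n-1)) · Σ_k (x_{k,i} - mean_i) · (x_{k,j} - mean_j), with n-1 = 5.
  S[X_1,X_1] = ((-4)·(-4) + (1)·(1) + (0)·(0) + (3)·(3) + (-1)·(-1) + (1)·(1)) / 5 = 28/5 = 5.6
  S[X_1,X_2] = ((-4)·(1.6667) + (1)·(-0.3333) + (0)·(-2.3333) + (3)·(0.6667) + (-1)·(0.6667) + (1)·(-0.3333)) / 5 = -6/5 = -1.2
  S[X_2,X_2] = ((1.6667)·(1.6667) + (-0.3333)·(-0.3333) + (-2.3333)·(-2.3333) + (0.6667)·(0.6667) + (0.6667)·(0.6667) + (-0.3333)·(-0.3333)) / 5 = 9.3333/5 = 1.8667

S is symmetric (S[j,i] = S[i,j]). Assembling:

S = [[5.6, -1.2],
 [-1.2, 1.8667]]


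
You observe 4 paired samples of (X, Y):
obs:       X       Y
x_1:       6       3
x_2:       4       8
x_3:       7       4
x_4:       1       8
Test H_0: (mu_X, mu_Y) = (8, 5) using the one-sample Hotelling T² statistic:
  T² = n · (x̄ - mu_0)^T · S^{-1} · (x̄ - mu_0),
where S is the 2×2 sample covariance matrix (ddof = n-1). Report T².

Step 1 — sample mean vector:
  mean(X) = (6 + 4 + 7 + 1) / 4 = 18/4 = 4.5
  mean(Y) = (3 + 8 + 4 + 8) / 4 = 23/4 = 5.75
  x̄ = (4.5, 5.75),  deviation x̄ - mu_0 = (4.5, 5.75) - (8, 5) = (-3.5, 0.75).

Step 2 — sample covariance matrix, S[i,j] = (1/(n-1)) · Σ_k (x_{k,i} - mean_i) · (x_{k,j} - mean_j), divisor n-1 = 3:
  S[X,X] = ((1.5)·(1.5) + (-0.5)·(-0.5) + (2.5)·(2.5) + (-3.5)·(-3.5)) / 3 = 21/3 = 7
  S[X,Y] = ((1.5)·(-2.75) + (-0.5)·(2.25) + (2.5)·(-1.75) + (-3.5)·(2.25)) / 3 = -17.5/3 = -5.8333
  S[Y,Y] = ((-2.75)·(-2.75) + (2.25)·(2.25) + (-1.75)·(-1.75) + (2.25)·(2.25)) / 3 = 20.75/3 = 6.9167
  S = [[7, -5.8333],
 [-5.8333, 6.9167]].

Step 3 — invert S. det(S) = 7·6.9167 - (-5.8333)² = 14.3889.
  S^{-1} = (1/det) · [[d, -b], [-b, a]] = [[0.4807, 0.4054],
 [0.4054, 0.4865]].

Step 4 — quadratic form (x̄ - mu_0)^T · S^{-1} · (x̄ - mu_0):
  S^{-1} · (x̄ - mu_0) = (-1.3784, -1.0541),
  (x̄ - mu_0)^T · [...] = (-3.5)·(-1.3784) + (0.75)·(-1.0541) = 4.0338.

Step 5 — scale by n: T² = 4 · 4.0338 = 16.1351.

T² ≈ 16.1351


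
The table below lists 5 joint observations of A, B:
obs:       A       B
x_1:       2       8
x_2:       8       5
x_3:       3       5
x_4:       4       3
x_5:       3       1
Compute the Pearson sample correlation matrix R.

Step 1 — column means:
  mean(A) = (2 + 8 + 3 + 4 + 3) / 5 = 20/5 = 4
  mean(B) = (8 + 5 + 5 + 3 + 1) / 5 = 22/5 = 4.4

Step 2 — sample variances and covariances s[i,j] = (1/(n-1)) · Σ_k (x_{k,i} - mean_i) · (x_{k,j} - mean_j), with n-1 = 4:
  s[A,A] = ((-2)·(-2) + (4)·(4) + (-1)·(-1) + (0)·(0) + (-1)·(-1)) / 4 = 22/4 = 5.5
  s[A,B] = ((-2)·(3.6) + (4)·(0.6) + (-1)·(0.6) + (0)·(-1.4) + (-1)·(-3.4)) / 4 = -2/4 = -0.5
  s[B,B] = ((3.6)·(3.6) + (0.6)·(0.6) + (0.6)·(0.6) + (-1.4)·(-1.4) + (-3.4)·(-3.4)) / 4 = 27.2/4 = 6.8
  Sample standard deviations s_i = √(s[i,i]):
  s(A) = √(5.5) = 2.3452
  s(B) = √(6.8) = 2.6077

Step 3 — r_{ij} = s_{ij} / (s_i · s_j):
  r[A,A] = 1 (diagonal).
  r[A,B] = -0.5 / (2.3452 · 2.6077) = -0.5 / 6.1156 = -0.0818
  r[B,B] = 1 (diagonal).

R is symmetric with unit diagonal. Assembling:

R = [[1, -0.0818],
 [-0.0818, 1]]


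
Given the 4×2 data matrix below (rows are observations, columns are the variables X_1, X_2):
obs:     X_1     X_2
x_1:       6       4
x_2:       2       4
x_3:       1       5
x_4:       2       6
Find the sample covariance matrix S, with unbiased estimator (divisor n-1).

Step 1 — column means:
  mean(X_1) = (6 + 2 + 1 + 2) / 4 = 11/4 = 2.75
  mean(X_2) = (4 + 4 + 5 + 6) / 4 = 19/4 = 4.75

Step 2 — sample covariance S[i,j] = (1/(n-1)) · Σ_k (x_{k,i} - mean_i) · (x_{k,j} - mean_j), with n-1 = 3.
  S[X_1,X_1] = ((3.25)·(3.25) + (-0.75)·(-0.75) + (-1.75)·(-1.75) + (-0.75)·(-0.75)) / 3 = 14.75/3 = 4.9167
  S[X_1,X_2] = ((3.25)·(-0.75) + (-0.75)·(-0.75) + (-1.75)·(0.25) + (-0.75)·(1.25)) / 3 = -3.25/3 = -1.0833
  S[X_2,X_2] = ((-0.75)·(-0.75) + (-0.75)·(-0.75) + (0.25)·(0.25) + (1.25)·(1.25)) / 3 = 2.75/3 = 0.9167

S is symmetric (S[j,i] = S[i,j]). Assembling:

S = [[4.9167, -1.0833],
 [-1.0833, 0.9167]]


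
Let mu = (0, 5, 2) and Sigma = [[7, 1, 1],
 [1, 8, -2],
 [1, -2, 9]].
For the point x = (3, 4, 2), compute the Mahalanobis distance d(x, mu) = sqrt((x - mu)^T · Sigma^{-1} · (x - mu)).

Step 1 — centre the observation: (x - mu) = (3, -1, 0).

Step 2 — invert Sigma (cofactor / det for 3×3, or solve directly):
  Sigma^{-1} = [[0.1495, -0.0242, -0.022],
 [-0.0242, 0.1363, 0.033],
 [-0.022, 0.033, 0.1209]].

Step 3 — form the quadratic (x - mu)^T · Sigma^{-1} · (x - mu):
  Sigma^{-1} · (x - mu) = (0.4725, -0.2088, -0.0989).
  (x - mu)^T · [Sigma^{-1} · (x - mu)] = (3)·(0.4725) + (-1)·(-0.2088) + (0)·(-0.0989) = 1.6264.

Step 4 — take square root: d = √(1.6264) ≈ 1.2753.

d(x, mu) = √(1.6264) ≈ 1.2753


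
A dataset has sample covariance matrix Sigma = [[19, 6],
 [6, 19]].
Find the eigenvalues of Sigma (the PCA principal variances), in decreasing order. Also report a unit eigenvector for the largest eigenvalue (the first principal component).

Step 1 — characteristic polynomial of 2×2 Sigma:
  det(Sigma - λI) = λ² - trace · λ + det = 0.
  trace = 19 + 19 = 38, det = 19·19 - (6)² = 325.
Step 2 — discriminant:
  Δ = trace² - 4·det = 1444 - 1300 = 144.
Step 3 — eigenvalues:
  λ = (trace ± √Δ)/2 = (38 ± 12)/2,
  λ_1 = 25,  λ_2 = 13.

Step 4 — unit eigenvector for λ_1: solve (Sigma - λ_1 I)v = 0. First row:
  (19 - 25)·v_x + (6)·v_y = 0, i.e. (-6)·v_x + (6)·v_y = 0,
  so v ∝ (b, λ_1 - a) = (6, 6) = u.
  ||u|| = √((6)² + (6)²) = √(72) ≈ 8.4853,
  v_1 = u/||u|| ≈ (0.7071, 0.7071) (||v_1|| = 1).

λ_1 = 25,  λ_2 = 13;  v_1 ≈ (0.7071, 0.7071)


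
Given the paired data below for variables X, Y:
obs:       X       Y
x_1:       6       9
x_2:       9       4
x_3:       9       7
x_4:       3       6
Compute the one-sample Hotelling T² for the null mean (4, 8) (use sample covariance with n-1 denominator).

Step 1 — sample mean vector:
  mean(X) = (6 + 9 + 9 + 3) / 4 = 27/4 = 6.75
  mean(Y) = (9 + 4 + 7 + 6) / 4 = 26/4 = 6.5
  x̄ = (6.75, 6.5),  deviation x̄ - mu_0 = (6.75, 6.5) - (4, 8) = (2.75, -1.5).

Step 2 — sample covariance matrix, S[i,j] = (1/(n-1)) · Σ_k (x_{k,i} - mean_i) · (x_{k,j} - mean_j), divisor n-1 = 3:
  S[X,X] = ((-0.75)·(-0.75) + (2.25)·(2.25) + (2.25)·(2.25) + (-3.75)·(-3.75)) / 3 = 24.75/3 = 8.25
  S[X,Y] = ((-0.75)·(2.5) + (2.25)·(-2.5) + (2.25)·(0.5) + (-3.75)·(-0.5)) / 3 = -4.5/3 = -1.5
  S[Y,Y] = ((2.5)·(2.5) + (-2.5)·(-2.5) + (0.5)·(0.5) + (-0.5)·(-0.5)) / 3 = 13/3 = 4.3333
  S = [[8.25, -1.5],
 [-1.5, 4.3333]].

Step 3 — invert S. det(S) = 8.25·4.3333 - (-1.5)² = 33.5.
  S^{-1} = (1/det) · [[d, -b], [-b, a]] = [[0.1294, 0.0448],
 [0.0448, 0.2463]].

Step 4 — quadratic form (x̄ - mu_0)^T · S^{-1} · (x̄ - mu_0):
  S^{-1} · (x̄ - mu_0) = (0.2886, -0.2463),
  (x̄ - mu_0)^T · [...] = (2.75)·(0.2886) + (-1.5)·(-0.2463) = 1.1629.

Step 5 — scale by n: T² = 4 · 1.1629 = 4.6517.

T² ≈ 4.6517


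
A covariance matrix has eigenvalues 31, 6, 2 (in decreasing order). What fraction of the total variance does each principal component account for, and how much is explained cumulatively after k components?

Step 1 — total variance = trace(Sigma) = Σ λ_i = 31 + 6 + 2 = 39.

Step 2 — fraction explained by component i = λ_i / Σ λ:
  PC1: 31/39 = 0.7949
  PC2: 6/39 = 0.1538
  PC3: 2/39 = 0.0513

Step 3 — cumulative fraction after k components = (λ_1 + ... + λ_k) / Σ λ:
  k = 1: 31/39 = 0.7949
  k = 2: (31 + 6)/39 = 37/39 = 0.9487
  k = 3: (31 + 6 + 2)/39 = 39/39 = 1

Summary (fraction, with percent):

explained: PC1 0.7949 (79.49%), PC2 0.1538 (15.38%), PC3 0.0513 (5.13%);  cumulative: 0.7949, 0.9487, 1


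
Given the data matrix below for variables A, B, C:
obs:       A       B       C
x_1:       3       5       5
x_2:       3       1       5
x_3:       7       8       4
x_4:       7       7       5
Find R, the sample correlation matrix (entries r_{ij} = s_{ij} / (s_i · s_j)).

Step 1 — column means:
  mean(A) = (3 + 3 + 7 + 7) / 4 = 20/4 = 5
  mean(B) = (5 + 1 + 8 + 7) / 4 = 21/4 = 5.25
  mean(C) = (5 + 5 + 4 + 5) / 4 = 19/4 = 4.75

Step 2 — sample variances and covariances s[i,j] = (1/(n-1)) · Σ_k (x_{k,i} - mean_i) · (x_{k,j} - mean_j), with n-1 = 3:
  s[A,A] = ((-2)·(-2) + (-2)·(-2) + (2)·(2) + (2)·(2)) / 3 = 16/3 = 5.3333
  s[A,B] = ((-2)·(-0.25) + (-2)·(-4.25) + (2)·(2.75) + (2)·(1.75)) / 3 = 18/3 = 6
  s[A,C] = ((-2)·(0.25) + (-2)·(0.25) + (2)·(-0.75) + (2)·(0.25)) / 3 = -2/3 = -0.6667
  s[B,B] = ((-0.25)·(-0.25) + (-4.25)·(-4.25) + (2.75)·(2.75) + (1.75)·(1.75)) / 3 = 28.75/3 = 9.5833
  s[B,C] = ((-0.25)·(0.25) + (-4.25)·(0.25) + (2.75)·(-0.75) + (1.75)·(0.25)) / 3 = -2.75/3 = -0.9167
  s[C,C] = ((0.25)·(0.25) + (0.25)·(0.25) + (-0.75)·(-0.75) + (0.25)·(0.25)) / 3 = 0.75/3 = 0.25
  Sample standard deviations s_i = √(s[i,i]):
  s(A) = √(5.3333) = 2.3094
  s(B) = √(9.5833) = 3.0957
  s(C) = √(0.25) = 0.5

Step 3 — r_{ij} = s_{ij} / (s_i · s_j):
  r[A,A] = 1 (diagonal).
  r[A,B] = 6 / (2.3094 · 3.0957) = 6 / 7.1492 = 0.8393
  r[A,C] = -0.6667 / (2.3094 · 0.5) = -0.6667 / 1.1547 = -0.5774
  r[B,B] = 1 (diagonal).
  r[B,C] = -0.9167 / (3.0957 · 0.5) = -0.9167 / 1.5478 = -0.5922
  r[C,C] = 1 (diagonal).

R is symmetric with unit diagonal. Assembling:

R = [[1, 0.8393, -0.5774],
 [0.8393, 1, -0.5922],
 [-0.5774, -0.5922, 1]]


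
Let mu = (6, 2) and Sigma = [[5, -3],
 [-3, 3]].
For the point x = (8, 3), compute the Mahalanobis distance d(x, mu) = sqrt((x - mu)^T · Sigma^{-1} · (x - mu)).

Step 1 — centre the observation: (x - mu) = (2, 1).

Step 2 — invert Sigma. det(Sigma) = 5·3 - (-3)² = 6.
  Sigma^{-1} = (1/det) · [[d, -b], [-b, a]] = [[0.5, 0.5],
 [0.5, 0.8333]].

Step 3 — form the quadratic (x - mu)^T · Sigma^{-1} · (x - mu):
  Sigma^{-1} · (x - mu) = (1.5, 1.8333).
  (x - mu)^T · [Sigma^{-1} · (x - mu)] = (2)·(1.5) + (1)·(1.8333) = 4.8333.

Step 4 — take square root: d = √(4.8333) ≈ 2.1985.

d(x, mu) = √(4.8333) ≈ 2.1985


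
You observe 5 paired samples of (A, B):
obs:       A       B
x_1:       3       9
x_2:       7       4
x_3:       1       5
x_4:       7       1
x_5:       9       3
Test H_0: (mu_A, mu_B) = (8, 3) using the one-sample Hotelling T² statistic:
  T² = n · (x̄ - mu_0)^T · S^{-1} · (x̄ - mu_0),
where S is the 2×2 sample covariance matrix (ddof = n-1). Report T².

Step 1 — sample mean vector:
  mean(A) = (3 + 7 + 1 + 7 + 9) / 5 = 27/5 = 5.4
  mean(B) = (9 + 4 + 5 + 1 + 3) / 5 = 22/5 = 4.4
  x̄ = (5.4, 4.4),  deviation x̄ - mu_0 = (5.4, 4.4) - (8, 3) = (-2.6, 1.4).

Step 2 — sample covariance matrix, S[i,j] = (1/(n-1)) · Σ_k (x_{k,i} - mean_i) · (x_{k,j} - mean_j), divisor n-1 = 4:
  S[A,A] = ((-2.4)·(-2.4) + (1.6)·(1.6) + (-4.4)·(-4.4) + (1.6)·(1.6) + (3.6)·(3.6)) / 4 = 43.2/4 = 10.8
  S[A,B] = ((-2.4)·(4.6) + (1.6)·(-0.4) + (-4.4)·(0.6) + (1.6)·(-3.4) + (3.6)·(-1.4)) / 4 = -24.8/4 = -6.2
  S[B,B] = ((4.6)·(4.6) + (-0.4)·(-0.4) + (0.6)·(0.6) + (-3.4)·(-3.4) + (-1.4)·(-1.4)) / 4 = 35.2/4 = 8.8
  S = [[10.8, -6.2],
 [-6.2, 8.8]].

Step 3 — invert S. det(S) = 10.8·8.8 - (-6.2)² = 56.6.
  S^{-1} = (1/det) · [[d, -b], [-b, a]] = [[0.1555, 0.1095],
 [0.1095, 0.1908]].

Step 4 — quadratic form (x̄ - mu_0)^T · S^{-1} · (x̄ - mu_0):
  S^{-1} · (x̄ - mu_0) = (-0.2509, -0.0177),
  (x̄ - mu_0)^T · [...] = (-2.6)·(-0.2509) + (1.4)·(-0.0177) = 0.6276.

Step 5 — scale by n: T² = 5 · 0.6276 = 3.1378.

T² ≈ 3.1378
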